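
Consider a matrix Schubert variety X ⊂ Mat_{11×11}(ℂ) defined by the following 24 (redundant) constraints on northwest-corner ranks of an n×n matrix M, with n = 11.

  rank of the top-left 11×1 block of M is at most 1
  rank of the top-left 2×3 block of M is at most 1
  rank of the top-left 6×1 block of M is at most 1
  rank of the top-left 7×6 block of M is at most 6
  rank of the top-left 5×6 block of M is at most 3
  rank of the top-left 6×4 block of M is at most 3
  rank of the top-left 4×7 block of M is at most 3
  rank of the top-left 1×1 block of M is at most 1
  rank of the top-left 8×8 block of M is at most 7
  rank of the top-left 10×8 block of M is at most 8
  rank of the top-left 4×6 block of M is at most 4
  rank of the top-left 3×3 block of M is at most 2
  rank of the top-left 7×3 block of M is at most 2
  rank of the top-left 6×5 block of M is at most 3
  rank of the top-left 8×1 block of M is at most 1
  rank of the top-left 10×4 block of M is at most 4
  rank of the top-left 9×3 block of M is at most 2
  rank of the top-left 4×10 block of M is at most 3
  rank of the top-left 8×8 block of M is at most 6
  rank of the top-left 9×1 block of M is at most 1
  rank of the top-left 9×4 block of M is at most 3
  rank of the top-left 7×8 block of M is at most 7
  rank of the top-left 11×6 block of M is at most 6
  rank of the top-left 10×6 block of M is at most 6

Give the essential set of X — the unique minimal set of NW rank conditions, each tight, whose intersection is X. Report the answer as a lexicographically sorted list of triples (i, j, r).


Propagating the 24 rank bounds to every northwest block:

  R[1]: 1  1  1  1  1  1  1  1  1  1  1
  R[2]: 1  1  1  2  2  2  2  2  2  2  2
  R[3]: 1  2  2  3  3  3  3  3  3  3  3
  R[4]: 1  2  2  3  3  3  3  3  3  3  4
  R[5]: 1  2  2  3  3  3  4  4  4  4  5
  R[6]: 1  2  2  3  3  4  5  5  5  5  6
  R[7]: 1  2  2  3  4  5  6  6  6  6  7
  R[8]: 1  2  2  3  4  5  6  6  7  7  8
  R[9]: 1  2  2  3  4  5  6  7  8  8  9
  R[10]: 1  2  3  4  5  6  7  8  9  9  10
  R[11]: 1  2  3  4  5  6  7  8  9  10  11

hence w(1..11) = (1, 4, 2, 11, 7, 6, 5, 9, 8, 3, 10).

Fulton essential set (6 of the 18 Rothe cells):

[(2, 3, 1), (4, 10, 3), (5, 6, 3), (6, 5, 3), (8, 8, 6), (9, 3, 2)]


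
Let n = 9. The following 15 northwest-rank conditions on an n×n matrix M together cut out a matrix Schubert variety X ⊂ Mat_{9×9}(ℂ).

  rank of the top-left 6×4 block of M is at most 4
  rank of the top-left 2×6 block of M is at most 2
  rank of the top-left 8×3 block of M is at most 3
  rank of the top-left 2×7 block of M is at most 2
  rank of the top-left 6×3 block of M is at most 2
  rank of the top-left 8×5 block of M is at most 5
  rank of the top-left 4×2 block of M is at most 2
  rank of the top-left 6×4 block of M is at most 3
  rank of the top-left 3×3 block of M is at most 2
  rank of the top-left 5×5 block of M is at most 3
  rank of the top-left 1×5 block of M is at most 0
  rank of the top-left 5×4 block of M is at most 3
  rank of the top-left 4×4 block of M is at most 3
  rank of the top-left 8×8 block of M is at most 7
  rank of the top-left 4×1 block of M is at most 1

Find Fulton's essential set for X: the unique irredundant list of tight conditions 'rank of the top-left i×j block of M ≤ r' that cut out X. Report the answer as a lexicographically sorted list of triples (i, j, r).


Reconstructing r_w from the 15 given conditions:

  row 1: 0  0  0  0  0  1  1  1  1
  row 2: 1  1  1  1  1  2  2  2  2
  row 3: 1  2  2  2  2  3  3  3  3
  row 4: 1  2  2  3  3  4  4  4  4
  row 5: 1  2  2  3  3  4  5  5  5
  row 6: 1  2  2  3  4  5  6  6  6
  row 7: 1  2  3  4  5  6  7  7  7
  row 8: 1  2  3  4  5  6  7  7  8
  row 9: 1  2  3  4  5  6  7  8  9

so w = (6, 1, 2, 4, 7, 5, 3, 9, 8).

Rothe diagram D(w) (10 cells), 4 SE-corners (essential conditions):

[(1, 5, 0), (5, 5, 3), (6, 3, 2), (8, 8, 7)]


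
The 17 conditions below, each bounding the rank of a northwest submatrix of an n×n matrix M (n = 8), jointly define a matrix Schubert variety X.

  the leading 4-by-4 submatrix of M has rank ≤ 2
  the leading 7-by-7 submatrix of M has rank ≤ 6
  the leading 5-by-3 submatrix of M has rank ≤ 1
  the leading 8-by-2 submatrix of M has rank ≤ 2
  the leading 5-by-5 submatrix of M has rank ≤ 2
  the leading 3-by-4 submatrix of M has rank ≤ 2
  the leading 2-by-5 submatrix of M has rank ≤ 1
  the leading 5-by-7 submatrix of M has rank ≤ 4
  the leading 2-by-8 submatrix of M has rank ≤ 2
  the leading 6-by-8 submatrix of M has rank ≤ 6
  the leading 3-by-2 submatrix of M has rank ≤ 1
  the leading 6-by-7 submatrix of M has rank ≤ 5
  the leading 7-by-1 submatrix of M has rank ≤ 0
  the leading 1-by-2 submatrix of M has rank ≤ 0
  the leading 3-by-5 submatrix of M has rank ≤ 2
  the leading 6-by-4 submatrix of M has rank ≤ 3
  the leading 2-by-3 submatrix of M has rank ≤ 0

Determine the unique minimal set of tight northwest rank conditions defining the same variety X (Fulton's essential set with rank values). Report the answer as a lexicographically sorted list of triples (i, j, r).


Reconstructing r_w from the 17 given conditions:

  row 1: 0, 0, 0, 1, 1, 1, 1, 1
  row 2: 0, 0, 0, 1, 1, 2, 2, 2
  row 3: 0, 1, 1, 2, 2, 3, 3, 3
  row 4: 0, 1, 1, 2, 2, 3, 4, 4
  row 5: 0, 1, 1, 2, 2, 3, 4, 5
  row 6: 0, 1, 2, 3, 3, 4, 5, 6
  row 7: 0, 1, 2, 3, 4, 5, 6, 7
  row 8: 1, 2, 3, 4, 5, 6, 7, 8

giving w = (4, 6, 2, 7, 8, 3, 5, 1) via Δ²R.

|D(w)|=16, |Ess(w)|=5:

[(2, 3, 0), (2, 5, 1), (5, 3, 1), (5, 5, 2), (7, 1, 0)]


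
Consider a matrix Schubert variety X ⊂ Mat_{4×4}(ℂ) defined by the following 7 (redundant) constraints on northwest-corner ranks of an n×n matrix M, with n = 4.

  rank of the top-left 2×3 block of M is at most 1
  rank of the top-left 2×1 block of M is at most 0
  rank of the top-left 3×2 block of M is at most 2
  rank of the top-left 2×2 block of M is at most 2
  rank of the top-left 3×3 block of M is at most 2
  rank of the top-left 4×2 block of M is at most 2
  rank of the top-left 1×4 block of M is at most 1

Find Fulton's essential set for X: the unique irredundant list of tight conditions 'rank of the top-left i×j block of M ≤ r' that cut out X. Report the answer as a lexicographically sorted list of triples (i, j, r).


Computing R[i][j] = min implied NW-rank bound (n=4, 7 conditions):

  R[1]: 0 | 1 | 1 | 1
  R[2]: 0 | 1 | 1 | 2
  R[3]: 1 | 2 | 2 | 3
  R[4]: 1 | 2 | 3 | 4

reading off 1-entries of Δ²R: w = (2, 4, 1, 3).

Fulton essential set (2 of the 3 Rothe cells):

[(2, 1, 0), (2, 3, 1)]


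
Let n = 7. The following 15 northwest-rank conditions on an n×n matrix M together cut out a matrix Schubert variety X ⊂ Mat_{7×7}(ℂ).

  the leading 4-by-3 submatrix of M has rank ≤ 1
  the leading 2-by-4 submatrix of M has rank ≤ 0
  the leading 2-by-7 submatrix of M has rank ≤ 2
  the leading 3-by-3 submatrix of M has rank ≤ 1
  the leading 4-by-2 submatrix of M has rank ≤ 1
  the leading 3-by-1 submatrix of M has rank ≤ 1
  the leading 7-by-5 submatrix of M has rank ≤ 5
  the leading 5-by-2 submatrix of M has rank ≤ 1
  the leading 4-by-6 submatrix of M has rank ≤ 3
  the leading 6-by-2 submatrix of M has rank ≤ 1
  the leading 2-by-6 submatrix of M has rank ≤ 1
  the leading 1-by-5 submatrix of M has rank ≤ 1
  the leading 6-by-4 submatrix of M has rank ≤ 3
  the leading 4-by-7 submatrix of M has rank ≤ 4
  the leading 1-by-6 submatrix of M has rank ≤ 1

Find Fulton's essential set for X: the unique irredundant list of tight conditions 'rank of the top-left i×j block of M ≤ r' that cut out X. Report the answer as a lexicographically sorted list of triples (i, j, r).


Reconstructing r_w from the 15 given conditions:

  row 1: 0, 0, 0, 0, 1, 1, 1
  row 2: 0, 0, 0, 0, 1, 1, 2
  row 3: 1, 1, 1, 1, 2, 2, 3
  row 4: 1, 1, 1, 2, 3, 3, 4
  row 5: 1, 1, 2, 3, 4, 4, 5
  row 6: 1, 1, 2, 3, 4, 5, 6
  row 7: 1, 2, 3, 4, 5, 6, 7

so w = (5, 7, 1, 4, 3, 6, 2).

ℓ(w)=13; the 4 essential cells (i,j,r):

[(2, 4, 0), (2, 6, 1), (4, 3, 1), (6, 2, 1)]


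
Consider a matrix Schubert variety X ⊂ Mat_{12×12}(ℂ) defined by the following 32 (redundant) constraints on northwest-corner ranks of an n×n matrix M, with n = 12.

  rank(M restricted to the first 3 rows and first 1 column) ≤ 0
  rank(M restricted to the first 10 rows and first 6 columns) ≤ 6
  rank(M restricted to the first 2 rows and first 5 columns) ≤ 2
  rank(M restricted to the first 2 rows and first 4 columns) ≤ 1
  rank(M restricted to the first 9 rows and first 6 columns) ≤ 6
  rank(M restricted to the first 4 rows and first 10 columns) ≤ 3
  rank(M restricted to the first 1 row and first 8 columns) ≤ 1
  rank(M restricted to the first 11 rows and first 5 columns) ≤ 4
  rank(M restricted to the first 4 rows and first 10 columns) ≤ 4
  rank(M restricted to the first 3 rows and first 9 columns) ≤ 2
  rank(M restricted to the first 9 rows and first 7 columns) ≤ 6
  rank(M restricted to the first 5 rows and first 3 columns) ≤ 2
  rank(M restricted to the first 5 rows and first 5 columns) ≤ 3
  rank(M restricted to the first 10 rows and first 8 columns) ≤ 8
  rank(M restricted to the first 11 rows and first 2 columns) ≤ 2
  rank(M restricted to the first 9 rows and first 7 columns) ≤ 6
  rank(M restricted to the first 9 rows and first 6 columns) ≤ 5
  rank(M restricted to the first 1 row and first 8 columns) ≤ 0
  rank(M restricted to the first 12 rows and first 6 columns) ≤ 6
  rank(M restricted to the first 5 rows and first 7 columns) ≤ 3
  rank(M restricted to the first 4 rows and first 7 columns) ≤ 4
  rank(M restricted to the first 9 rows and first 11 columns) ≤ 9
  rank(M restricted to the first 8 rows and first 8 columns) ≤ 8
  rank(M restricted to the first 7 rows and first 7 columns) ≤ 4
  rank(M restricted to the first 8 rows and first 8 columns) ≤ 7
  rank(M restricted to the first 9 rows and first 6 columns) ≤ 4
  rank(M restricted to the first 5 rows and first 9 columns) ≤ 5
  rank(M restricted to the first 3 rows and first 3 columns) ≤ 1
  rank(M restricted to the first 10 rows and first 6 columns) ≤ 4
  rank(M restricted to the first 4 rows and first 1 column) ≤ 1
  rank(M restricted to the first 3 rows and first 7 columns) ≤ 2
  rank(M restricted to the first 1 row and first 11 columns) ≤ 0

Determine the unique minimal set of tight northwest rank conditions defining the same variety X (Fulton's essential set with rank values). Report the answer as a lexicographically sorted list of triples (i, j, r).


Reconstructing r_w from the 32 given conditions:

  0, 0, 0, 0, 0, 0, 0, 0, 0, 0, 0, 1
  0, 1, 1, 1, 1, 1, 1, 1, 1, 1, 1, 2
  0, 1, 1, 2, 2, 2, 2, 2, 2, 2, 2, 3
  1, 2, 2, 3, 3, 3, 3, 3, 3, 3, 3, 4
  1, 2, 2, 3, 3, 3, 3, 4, 4, 4, 4, 5
  1, 2, 3, 4, 4, 4, 4, 5, 5, 5, 5, 6
  1, 2, 3, 4, 4, 4, 4, 5, 6, 6, 6, 7
  1, 2, 3, 4, 4, 4, 5, 6, 7, 7, 7, 8
  1, 2, 3, 4, 4, 4, 5, 6, 7, 8, 8, 9
  1, 2, 3, 4, 4, 4, 5, 6, 7, 8, 9, 10
  1, 2, 3, 4, 4, 5, 6, 7, 8, 9, 10, 11
  1, 2, 3, 4, 5, 6, 7, 8, 9, 10, 11, 12

the unique w with this rank table is (12, 2, 4, 1, 8, 3, 9, 7, 10, 11, 6, 5).

D(w) has 28 cells with 8 SE-corners; essential set:

[(1, 11, 0), (3, 1, 0), (3, 3, 1), (5, 3, 2), (5, 7, 3), (7, 7, 4), (10, 6, 4), (11, 5, 4)]


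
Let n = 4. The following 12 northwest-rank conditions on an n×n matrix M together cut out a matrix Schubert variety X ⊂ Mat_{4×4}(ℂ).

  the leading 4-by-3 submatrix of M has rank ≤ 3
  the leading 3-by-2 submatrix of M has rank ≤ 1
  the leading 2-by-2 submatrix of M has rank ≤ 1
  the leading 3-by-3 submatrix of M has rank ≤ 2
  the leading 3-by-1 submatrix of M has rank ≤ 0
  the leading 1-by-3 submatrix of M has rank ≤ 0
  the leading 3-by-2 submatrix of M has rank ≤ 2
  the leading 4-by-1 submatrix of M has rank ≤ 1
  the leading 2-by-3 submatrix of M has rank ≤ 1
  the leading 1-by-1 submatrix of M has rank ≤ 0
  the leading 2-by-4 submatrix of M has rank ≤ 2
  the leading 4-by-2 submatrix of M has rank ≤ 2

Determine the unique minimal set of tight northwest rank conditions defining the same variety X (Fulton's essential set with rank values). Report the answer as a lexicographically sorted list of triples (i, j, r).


Computing R[i][j] = min implied NW-rank bound (n=4, 12 conditions):

  i=1: 0 | 0 | 0 | 1
  i=2: 0 | 1 | 1 | 2
  i=3: 0 | 1 | 2 | 3
  i=4: 1 | 2 | 3 | 4

the unique w with this rank table is (4, 2, 3, 1).

D(w) has 5 cells with 2 SE-corners; essential set:

[(1, 3, 0), (3, 1, 0)]


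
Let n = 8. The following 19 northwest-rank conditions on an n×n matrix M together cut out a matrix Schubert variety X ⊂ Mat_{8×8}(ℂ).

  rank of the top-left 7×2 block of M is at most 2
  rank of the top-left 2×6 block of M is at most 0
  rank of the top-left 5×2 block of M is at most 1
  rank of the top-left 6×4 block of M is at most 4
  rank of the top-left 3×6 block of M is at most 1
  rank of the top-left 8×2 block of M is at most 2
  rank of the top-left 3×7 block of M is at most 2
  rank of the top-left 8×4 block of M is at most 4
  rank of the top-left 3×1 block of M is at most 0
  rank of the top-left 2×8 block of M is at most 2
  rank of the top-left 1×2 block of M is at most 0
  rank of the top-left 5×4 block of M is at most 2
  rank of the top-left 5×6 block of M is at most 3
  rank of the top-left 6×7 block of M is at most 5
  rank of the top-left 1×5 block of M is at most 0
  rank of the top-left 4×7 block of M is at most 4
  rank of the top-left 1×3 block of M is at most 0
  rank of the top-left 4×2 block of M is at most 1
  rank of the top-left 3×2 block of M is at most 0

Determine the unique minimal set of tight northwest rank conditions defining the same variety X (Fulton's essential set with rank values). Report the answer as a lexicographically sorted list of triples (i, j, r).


Computing R[i][j] = min implied NW-rank bound (n=8, 19 conditions):

  0 | 0 | 0 | 0 | 0 | 0 | 1 | 1
  0 | 0 | 0 | 0 | 0 | 0 | 1 | 2
  0 | 0 | 1 | 1 | 1 | 1 | 2 | 3
  1 | 1 | 2 | 2 | 2 | 2 | 3 | 4
  1 | 1 | 2 | 2 | 3 | 3 | 4 | 5
  1 | 2 | 3 | 3 | 4 | 4 | 5 | 6
  1 | 2 | 3 | 4 | 5 | 5 | 6 | 7
  1 | 2 | 3 | 4 | 5 | 6 | 7 | 8

second differences of R give the permutation w = (7, 8, 3, 1, 5, 2, 4, 6).

Fulton essential set (4 of the 16 Rothe cells):

[(2, 6, 0), (3, 2, 0), (5, 2, 1), (5, 4, 2)]


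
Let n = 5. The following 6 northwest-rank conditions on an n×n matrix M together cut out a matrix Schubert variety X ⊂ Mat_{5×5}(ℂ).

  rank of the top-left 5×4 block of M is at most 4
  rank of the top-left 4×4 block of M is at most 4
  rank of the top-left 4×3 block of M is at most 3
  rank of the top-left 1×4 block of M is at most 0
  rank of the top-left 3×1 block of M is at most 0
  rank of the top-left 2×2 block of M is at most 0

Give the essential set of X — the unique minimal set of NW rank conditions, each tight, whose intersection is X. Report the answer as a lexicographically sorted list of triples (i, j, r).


Rank table r_w(5×5) implied by the 6 constraints:

  R[1]: 0 | 0 | 0 | 0 | 1
  R[2]: 0 | 0 | 1 | 1 | 2
  R[3]: 0 | 1 | 2 | 2 | 3
  R[4]: 1 | 2 | 3 | 3 | 4
  R[5]: 1 | 2 | 3 | 4 | 5

second differences of R give the permutation w = (5, 3, 2, 1, 4).

|D(w)|=7, |Ess(w)|=3:

[(1, 4, 0), (2, 2, 0), (3, 1, 0)]


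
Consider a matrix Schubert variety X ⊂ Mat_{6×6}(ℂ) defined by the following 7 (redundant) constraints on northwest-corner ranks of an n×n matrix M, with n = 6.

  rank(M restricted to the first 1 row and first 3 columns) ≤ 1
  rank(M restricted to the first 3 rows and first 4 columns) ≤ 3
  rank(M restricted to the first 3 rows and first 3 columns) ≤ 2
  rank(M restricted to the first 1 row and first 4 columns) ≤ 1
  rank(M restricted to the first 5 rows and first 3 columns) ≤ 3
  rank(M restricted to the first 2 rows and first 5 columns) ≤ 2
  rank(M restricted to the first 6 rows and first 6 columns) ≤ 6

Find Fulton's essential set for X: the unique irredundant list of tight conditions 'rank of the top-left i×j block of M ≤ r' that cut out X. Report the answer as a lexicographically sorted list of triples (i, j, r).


Recovering R(i,j) via the rank-extension bound from the 7 conditions:

  i=1: 1 1 1 1 1 1
  i=2: 1 2 2 2 2 2
  i=3: 1 2 2 3 3 3
  i=4: 1 2 3 4 4 4
  i=5: 1 2 3 4 5 5
  i=6: 1 2 3 4 5 6

so w = (1, 2, 4, 3, 5, 6).

1 SE-corner of the 1-cell Rothe diagram gives Ess(w):

[(3, 3, 2)]


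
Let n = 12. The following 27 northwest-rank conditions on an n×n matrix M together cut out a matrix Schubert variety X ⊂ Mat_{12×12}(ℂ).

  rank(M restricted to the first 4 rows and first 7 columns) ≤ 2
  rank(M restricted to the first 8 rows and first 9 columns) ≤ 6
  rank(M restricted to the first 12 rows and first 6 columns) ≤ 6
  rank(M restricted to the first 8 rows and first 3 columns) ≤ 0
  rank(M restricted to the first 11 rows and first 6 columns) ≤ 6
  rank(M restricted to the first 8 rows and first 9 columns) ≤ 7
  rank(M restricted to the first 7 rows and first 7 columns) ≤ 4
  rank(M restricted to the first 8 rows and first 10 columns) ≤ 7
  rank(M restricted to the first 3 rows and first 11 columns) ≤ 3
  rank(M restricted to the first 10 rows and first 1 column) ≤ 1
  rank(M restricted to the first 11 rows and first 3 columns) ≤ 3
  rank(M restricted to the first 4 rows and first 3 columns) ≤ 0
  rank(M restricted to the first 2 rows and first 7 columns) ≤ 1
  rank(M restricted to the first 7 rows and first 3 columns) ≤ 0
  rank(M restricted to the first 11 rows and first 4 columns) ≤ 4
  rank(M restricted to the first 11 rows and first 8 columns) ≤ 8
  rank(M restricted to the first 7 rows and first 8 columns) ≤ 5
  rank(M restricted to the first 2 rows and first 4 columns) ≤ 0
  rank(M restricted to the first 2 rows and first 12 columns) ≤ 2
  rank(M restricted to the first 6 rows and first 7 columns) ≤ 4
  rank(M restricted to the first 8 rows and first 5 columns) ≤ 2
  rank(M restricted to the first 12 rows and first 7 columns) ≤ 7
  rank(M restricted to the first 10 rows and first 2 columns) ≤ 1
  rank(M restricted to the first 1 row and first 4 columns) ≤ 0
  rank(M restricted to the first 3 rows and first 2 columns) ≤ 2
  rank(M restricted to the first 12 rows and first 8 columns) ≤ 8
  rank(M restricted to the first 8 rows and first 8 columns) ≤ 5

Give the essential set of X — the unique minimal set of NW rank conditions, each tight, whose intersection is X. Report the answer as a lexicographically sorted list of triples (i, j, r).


The tightest implied rank at each (i,j), from the 27 conditions:

  row 1: 0  0  0  0  1  1  1  1  1  1  1  1
  row 2: 0  0  0  0  1  1  1  2  2  2  2  2
  row 3: 0  0  0  1  2  2  2  3  3  3  3  3
  row 4: 0  0  0  1  2  2  2  3  4  4  4  4
  row 5: 0  0  0  1  2  3  3  4  5  5  5  5
  row 6: 0  0  0  1  2  3  4  5  6  6  6  6
  row 7: 0  0  0  1  2  3  4  5  6  7  7  7
  row 8: 0  0  0  1  2  3  4  5  6  7  8  8
  row 9: 1  1  1  2  3  4  5  6  7  8  9  9
  row 10: 1  1  2  3  4  5  6  7  8  9  10  10
  row 11: 1  2  3  4  5  6  7  8  9  10  11  11
  row 12: 1  2  3  4  5  6  7  8  9  10  11  12

hence w(1..12) = (5, 8, 4, 9, 6, 7, 10, 11, 1, 3, 2, 12).

Fulton essential set (5 of the 31 Rothe cells):

[(2, 4, 0), (2, 7, 1), (4, 7, 2), (8, 3, 0), (10, 2, 1)]


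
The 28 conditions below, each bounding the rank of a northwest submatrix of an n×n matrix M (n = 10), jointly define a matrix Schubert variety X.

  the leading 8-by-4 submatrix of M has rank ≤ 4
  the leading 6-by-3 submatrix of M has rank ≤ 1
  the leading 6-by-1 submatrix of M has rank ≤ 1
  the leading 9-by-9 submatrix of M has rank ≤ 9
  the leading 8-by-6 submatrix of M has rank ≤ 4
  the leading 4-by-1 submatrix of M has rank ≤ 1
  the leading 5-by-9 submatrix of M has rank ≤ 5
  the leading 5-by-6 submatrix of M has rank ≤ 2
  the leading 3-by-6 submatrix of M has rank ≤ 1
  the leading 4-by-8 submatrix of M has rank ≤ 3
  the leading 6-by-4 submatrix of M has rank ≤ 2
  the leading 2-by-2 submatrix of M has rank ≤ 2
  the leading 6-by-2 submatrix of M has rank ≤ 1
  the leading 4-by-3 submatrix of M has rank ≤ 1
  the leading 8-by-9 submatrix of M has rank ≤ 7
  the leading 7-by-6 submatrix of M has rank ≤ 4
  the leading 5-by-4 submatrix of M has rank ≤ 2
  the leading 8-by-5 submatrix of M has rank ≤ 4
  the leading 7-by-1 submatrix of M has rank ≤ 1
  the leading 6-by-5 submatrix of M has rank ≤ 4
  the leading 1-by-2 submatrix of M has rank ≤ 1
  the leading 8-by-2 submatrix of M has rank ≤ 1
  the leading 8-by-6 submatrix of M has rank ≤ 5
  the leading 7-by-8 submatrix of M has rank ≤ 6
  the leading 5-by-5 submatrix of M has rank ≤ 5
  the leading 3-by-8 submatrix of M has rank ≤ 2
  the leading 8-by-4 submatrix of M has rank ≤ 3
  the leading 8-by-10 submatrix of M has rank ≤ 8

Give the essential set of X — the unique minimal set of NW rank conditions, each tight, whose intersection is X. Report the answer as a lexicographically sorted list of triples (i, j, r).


Computing R[i][j] = min implied NW-rank bound (n=10, 28 conditions):

  R[1]: 1 | 1 | 1 | 1 | 1 | 1 | 1 | 1 | 1 | 1
  R[2]: 1 | 1 | 1 | 1 | 1 | 1 | 2 | 2 | 2 | 2
  R[3]: 1 | 1 | 1 | 1 | 1 | 1 | 2 | 2 | 3 | 3
  R[4]: 1 | 1 | 1 | 2 | 2 | 2 | 3 | 3 | 4 | 4
  R[5]: 1 | 1 | 1 | 2 | 2 | 2 | 3 | 4 | 5 | 5
  R[6]: 1 | 1 | 1 | 2 | 3 | 3 | 4 | 5 | 6 | 6
  R[7]: 1 | 1 | 2 | 3 | 4 | 4 | 5 | 6 | 7 | 7
  R[8]: 1 | 1 | 2 | 3 | 4 | 4 | 5 | 6 | 7 | 8
  R[9]: 1 | 2 | 3 | 4 | 5 | 5 | 6 | 7 | 8 | 9
  R[10]: 1 | 2 | 3 | 4 | 5 | 6 | 7 | 8 | 9 | 10

reading off 1-entries of Δ²R: w = (1, 7, 9, 4, 8, 5, 3, 10, 2, 6).

ℓ(w)=22; the 6 essential cells (i,j,r):

[(3, 6, 1), (3, 8, 2), (5, 6, 2), (6, 3, 1), (8, 2, 1), (8, 6, 4)]


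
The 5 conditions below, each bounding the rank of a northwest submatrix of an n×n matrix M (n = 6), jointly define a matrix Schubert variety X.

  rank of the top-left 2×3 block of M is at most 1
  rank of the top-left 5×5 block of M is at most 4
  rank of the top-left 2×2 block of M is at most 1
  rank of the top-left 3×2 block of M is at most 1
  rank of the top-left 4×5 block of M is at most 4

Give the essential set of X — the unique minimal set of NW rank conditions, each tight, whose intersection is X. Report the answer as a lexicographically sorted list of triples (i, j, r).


Rank table r_w(6×6) implied by the 5 constraints:

  i=1: 1 | 1 | 1 | 1 | 1 | 1
  i=2: 1 | 1 | 1 | 2 | 2 | 2
  i=3: 1 | 1 | 2 | 3 | 3 | 3
  i=4: 1 | 2 | 3 | 4 | 4 | 4
  i=5: 1 | 2 | 3 | 4 | 4 | 5
  i=6: 1 | 2 | 3 | 4 | 5 | 6

giving w = (1, 4, 3, 2, 6, 5) via Δ²R.

D(w) has 4 cells with 3 SE-corners; essential set:

[(2, 3, 1), (3, 2, 1), (5, 5, 4)]


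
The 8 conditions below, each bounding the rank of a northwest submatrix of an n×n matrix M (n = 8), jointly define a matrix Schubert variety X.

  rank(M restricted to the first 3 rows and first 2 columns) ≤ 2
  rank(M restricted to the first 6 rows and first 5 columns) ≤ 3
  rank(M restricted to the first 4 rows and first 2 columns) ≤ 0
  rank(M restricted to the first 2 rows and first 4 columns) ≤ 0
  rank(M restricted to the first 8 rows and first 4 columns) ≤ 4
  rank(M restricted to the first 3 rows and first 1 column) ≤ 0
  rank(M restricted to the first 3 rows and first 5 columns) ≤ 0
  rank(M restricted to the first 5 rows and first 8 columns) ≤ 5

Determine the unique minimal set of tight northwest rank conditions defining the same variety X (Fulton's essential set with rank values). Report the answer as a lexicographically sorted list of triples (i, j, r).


Reconstructing r_w from the 8 given conditions:

  row 1: 0 0 0 0 0 1 1 1
  row 2: 0 0 0 0 0 1 2 2
  row 3: 0 0 0 0 0 1 2 3
  row 4: 0 0 1 1 1 2 3 4
  row 5: 1 1 2 2 2 3 4 5
  row 6: 1 2 3 3 3 4 5 6
  row 7: 1 2 3 4 4 5 6 7
  row 8: 1 2 3 4 5 6 7 8

reading off 1-entries of Δ²R: w = (6, 7, 8, 3, 1, 2, 4, 5).

Fulton essential set (2 of the 17 Rothe cells):

[(3, 5, 0), (4, 2, 0)]


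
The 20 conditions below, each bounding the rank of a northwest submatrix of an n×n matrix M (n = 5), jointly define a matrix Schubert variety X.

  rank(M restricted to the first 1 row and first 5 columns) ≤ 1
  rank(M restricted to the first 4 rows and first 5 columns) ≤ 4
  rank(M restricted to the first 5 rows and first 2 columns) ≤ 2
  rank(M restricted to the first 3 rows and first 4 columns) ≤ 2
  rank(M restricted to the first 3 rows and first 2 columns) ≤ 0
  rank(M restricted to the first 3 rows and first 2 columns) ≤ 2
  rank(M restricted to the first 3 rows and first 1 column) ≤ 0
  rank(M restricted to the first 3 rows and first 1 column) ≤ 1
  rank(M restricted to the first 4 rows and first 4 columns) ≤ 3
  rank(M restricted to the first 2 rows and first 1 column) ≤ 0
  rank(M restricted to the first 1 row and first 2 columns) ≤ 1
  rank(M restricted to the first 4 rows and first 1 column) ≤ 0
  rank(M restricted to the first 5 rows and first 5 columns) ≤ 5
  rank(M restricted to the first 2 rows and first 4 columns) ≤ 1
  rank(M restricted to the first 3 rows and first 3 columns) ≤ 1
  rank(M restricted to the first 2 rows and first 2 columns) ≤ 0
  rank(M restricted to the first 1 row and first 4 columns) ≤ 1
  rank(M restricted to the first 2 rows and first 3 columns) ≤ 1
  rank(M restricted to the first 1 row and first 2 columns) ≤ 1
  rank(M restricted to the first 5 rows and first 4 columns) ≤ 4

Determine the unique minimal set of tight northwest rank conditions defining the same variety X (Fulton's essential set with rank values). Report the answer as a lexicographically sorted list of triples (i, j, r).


The tightest implied rank at each (i,j), from the 20 conditions:

  R[1]: 0  0  1  1  1
  R[2]: 0  0  1  1  2
  R[3]: 0  0  1  2  3
  R[4]: 0  1  2  3  4
  R[5]: 1  2  3  4  5

hence w(1..5) = (3, 5, 4, 2, 1).

3 SE-corners of the 8-cell Rothe diagram give Ess(w):

[(2, 4, 1), (3, 2, 0), (4, 1, 0)]


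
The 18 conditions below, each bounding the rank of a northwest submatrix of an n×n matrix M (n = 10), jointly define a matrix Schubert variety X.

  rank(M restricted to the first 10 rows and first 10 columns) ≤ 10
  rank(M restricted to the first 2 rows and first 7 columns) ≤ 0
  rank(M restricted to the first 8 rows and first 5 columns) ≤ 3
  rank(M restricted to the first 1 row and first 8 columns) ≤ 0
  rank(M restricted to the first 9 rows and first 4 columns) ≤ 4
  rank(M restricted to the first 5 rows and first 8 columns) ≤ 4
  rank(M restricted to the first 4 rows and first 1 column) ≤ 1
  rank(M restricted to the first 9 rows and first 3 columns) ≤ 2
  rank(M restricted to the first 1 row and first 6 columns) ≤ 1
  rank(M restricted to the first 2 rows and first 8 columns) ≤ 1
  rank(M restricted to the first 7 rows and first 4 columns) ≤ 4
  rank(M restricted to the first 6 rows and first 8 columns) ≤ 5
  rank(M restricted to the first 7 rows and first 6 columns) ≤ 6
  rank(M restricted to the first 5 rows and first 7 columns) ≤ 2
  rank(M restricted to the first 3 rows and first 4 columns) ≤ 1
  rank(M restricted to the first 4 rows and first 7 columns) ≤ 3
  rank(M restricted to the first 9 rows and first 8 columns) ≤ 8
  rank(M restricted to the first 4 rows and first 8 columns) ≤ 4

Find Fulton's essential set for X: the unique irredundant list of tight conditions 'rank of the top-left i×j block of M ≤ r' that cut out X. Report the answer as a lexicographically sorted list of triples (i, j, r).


Propagating the 18 rank bounds to every northwest block:

  row 1: 0  0  0  0  0  0  0  0  1  1
  row 2: 0  0  0  0  0  0  0  1  2  2
  row 3: 1  1  1  1  1  1  1  2  3  3
  row 4: 1  2  2  2  2  2  2  3  4  4
  row 5: 1  2  2  2  2  2  2  3  4  5
  row 6: 1  2  2  3  3  3  3  4  5  6
  row 7: 1  2  2  3  3  4  4  5  6  7
  row 8: 1  2  2  3  3  4  5  6  7  8
  row 9: 1  2  2  3  4  5  6  7  8  9
  row 10: 1  2  3  4  5  6  7  8  9  10

so w = (9, 8, 1, 2, 10, 4, 6, 7, 5, 3).

|D(w)|=26, |Ess(w)|=5:

[(1, 8, 0), (2, 7, 0), (5, 7, 2), (8, 5, 3), (9, 3, 2)]


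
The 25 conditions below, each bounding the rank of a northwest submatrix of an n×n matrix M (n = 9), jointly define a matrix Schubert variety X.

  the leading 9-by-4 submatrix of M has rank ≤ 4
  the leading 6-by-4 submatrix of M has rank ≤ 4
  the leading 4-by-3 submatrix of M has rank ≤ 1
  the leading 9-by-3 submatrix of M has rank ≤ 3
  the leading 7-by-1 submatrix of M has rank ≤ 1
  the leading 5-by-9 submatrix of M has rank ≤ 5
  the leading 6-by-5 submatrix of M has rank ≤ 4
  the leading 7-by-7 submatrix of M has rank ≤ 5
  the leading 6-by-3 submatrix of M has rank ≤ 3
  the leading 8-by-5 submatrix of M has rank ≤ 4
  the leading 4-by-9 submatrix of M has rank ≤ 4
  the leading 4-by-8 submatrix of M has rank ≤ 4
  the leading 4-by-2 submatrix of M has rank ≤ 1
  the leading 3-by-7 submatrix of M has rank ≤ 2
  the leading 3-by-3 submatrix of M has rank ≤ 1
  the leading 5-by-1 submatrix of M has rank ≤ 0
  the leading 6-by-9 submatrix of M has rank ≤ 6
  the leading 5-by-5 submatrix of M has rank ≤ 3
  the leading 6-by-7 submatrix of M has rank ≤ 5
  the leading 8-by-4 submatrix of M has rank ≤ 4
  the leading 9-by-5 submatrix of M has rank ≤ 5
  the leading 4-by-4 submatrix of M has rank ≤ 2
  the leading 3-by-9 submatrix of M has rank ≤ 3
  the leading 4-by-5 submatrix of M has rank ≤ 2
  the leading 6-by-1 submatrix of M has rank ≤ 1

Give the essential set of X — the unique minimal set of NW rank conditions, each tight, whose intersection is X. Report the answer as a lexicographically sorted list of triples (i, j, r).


Reconstructing r_w from the 25 given conditions:

  R[1]: 0 1 1 1 1 1 1 1 1
  R[2]: 0 1 1 2 2 2 2 2 2
  R[3]: 0 1 1 2 2 2 2 3 3
  R[4]: 0 1 1 2 2 3 3 4 4
  R[5]: 0 1 2 3 3 4 4 5 5
  R[6]: 1 2 3 4 4 5 5 6 6
  R[7]: 1 2 3 4 4 5 5 6 7
  R[8]: 1 2 3 4 4 5 6 7 8
  R[9]: 1 2 3 4 5 6 7 8 9

hence w(1..9) = (2, 4, 8, 6, 3, 1, 9, 7, 5).

6 SE-corners of the 15-cell Rothe diagram give Ess(w):

[(3, 7, 2), (4, 3, 1), (4, 5, 2), (5, 1, 0), (7, 7, 5), (8, 5, 4)]


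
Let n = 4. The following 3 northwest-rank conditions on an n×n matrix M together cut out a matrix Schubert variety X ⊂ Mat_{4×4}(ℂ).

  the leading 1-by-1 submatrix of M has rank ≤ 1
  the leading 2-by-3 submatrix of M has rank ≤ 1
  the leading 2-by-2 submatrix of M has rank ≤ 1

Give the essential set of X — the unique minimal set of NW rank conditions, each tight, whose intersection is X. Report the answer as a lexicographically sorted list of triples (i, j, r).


Reconstructing r_w from the 3 given conditions:

  R[1]: 1, 1, 1, 1
  R[2]: 1, 1, 1, 2
  R[3]: 1, 2, 2, 3
  R[4]: 1, 2, 3, 4

the unique w with this rank table is (1, 4, 2, 3).

Fulton essential set (1 of the 2 Rothe cells):

[(2, 3, 1)]


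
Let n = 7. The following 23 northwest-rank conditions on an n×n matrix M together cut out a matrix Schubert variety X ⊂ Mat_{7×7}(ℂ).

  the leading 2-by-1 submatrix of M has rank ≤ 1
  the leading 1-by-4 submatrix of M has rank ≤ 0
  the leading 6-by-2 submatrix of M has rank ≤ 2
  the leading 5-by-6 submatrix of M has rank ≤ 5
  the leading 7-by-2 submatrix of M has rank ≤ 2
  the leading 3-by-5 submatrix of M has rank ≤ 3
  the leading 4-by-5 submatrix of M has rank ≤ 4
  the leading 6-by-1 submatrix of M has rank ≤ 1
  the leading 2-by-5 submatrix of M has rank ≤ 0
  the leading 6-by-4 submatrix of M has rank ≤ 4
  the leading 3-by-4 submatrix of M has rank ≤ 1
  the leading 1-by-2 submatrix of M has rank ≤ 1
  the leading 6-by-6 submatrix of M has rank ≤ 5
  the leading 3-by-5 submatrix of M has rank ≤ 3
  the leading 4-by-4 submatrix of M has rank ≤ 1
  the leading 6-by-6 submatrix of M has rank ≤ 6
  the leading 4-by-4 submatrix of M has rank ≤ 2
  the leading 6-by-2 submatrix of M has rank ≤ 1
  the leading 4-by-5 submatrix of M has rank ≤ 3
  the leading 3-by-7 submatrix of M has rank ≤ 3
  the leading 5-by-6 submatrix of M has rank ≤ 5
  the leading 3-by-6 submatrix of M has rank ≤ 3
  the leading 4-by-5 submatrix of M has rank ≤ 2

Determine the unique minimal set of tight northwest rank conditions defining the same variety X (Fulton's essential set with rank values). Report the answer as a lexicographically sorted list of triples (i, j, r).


Computing R[i][j] = min implied NW-rank bound (n=7, 23 conditions):

  i=1: 0  0  0  0  0  1  1
  i=2: 0  0  0  0  0  1  2
  i=3: 1  1  1  1  1  2  3
  i=4: 1  1  1  1  2  3  4
  i=5: 1  1  2  2  3  4  5
  i=6: 1  1  2  3  4  5  6
  i=7: 1  2  3  4  5  6  7

so w = (6, 7, 1, 5, 3, 4, 2).

D(w) has 15 cells with 3 SE-corners; essential set:

[(2, 5, 0), (4, 4, 1), (6, 2, 1)]


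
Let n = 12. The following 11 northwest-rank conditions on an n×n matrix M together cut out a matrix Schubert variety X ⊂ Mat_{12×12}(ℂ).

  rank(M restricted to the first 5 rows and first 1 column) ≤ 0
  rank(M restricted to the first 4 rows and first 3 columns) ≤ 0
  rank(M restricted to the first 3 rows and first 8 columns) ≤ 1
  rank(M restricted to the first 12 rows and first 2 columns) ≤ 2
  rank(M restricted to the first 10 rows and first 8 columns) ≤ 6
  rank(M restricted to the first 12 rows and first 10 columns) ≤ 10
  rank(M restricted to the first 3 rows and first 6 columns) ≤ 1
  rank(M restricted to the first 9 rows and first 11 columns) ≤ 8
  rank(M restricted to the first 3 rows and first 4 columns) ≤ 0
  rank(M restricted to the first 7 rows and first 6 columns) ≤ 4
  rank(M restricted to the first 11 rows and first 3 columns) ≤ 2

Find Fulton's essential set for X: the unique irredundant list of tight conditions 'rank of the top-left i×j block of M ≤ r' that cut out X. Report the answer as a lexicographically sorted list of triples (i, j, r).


Rank table r_w(12×12) implied by the 11 constraints:

  0 0 0 0 1 1 1 1 1 1 1 1
  0 0 0 0 1 1 1 1 2 2 2 2
  0 0 0 0 1 1 1 1 2 3 3 3
  0 0 0 1 2 2 2 2 3 4 4 4
  0 1 1 2 3 3 3 3 4 5 5 5
  1 2 2 3 4 4 4 4 5 6 6 6
  1 2 2 3 4 4 5 5 6 7 7 7
  1 2 2 3 4 5 6 6 7 8 8 8
  1 2 2 3 4 5 6 6 7 8 8 9
  1 2 2 3 4 5 6 6 7 8 9 10
  1 2 2 3 4 5 6 7 8 9 10 11
  1 2 3 4 5 6 7 8 9 10 11 12

so w = (5, 9, 10, 4, 2, 1, 7, 6, 12, 11, 8, 3).

D(w) has 31 cells with 8 SE-corners; essential set:

[(3, 4, 0), (3, 8, 1), (4, 3, 0), (5, 1, 0), (7, 6, 4), (9, 11, 8), (10, 8, 6), (11, 3, 2)]


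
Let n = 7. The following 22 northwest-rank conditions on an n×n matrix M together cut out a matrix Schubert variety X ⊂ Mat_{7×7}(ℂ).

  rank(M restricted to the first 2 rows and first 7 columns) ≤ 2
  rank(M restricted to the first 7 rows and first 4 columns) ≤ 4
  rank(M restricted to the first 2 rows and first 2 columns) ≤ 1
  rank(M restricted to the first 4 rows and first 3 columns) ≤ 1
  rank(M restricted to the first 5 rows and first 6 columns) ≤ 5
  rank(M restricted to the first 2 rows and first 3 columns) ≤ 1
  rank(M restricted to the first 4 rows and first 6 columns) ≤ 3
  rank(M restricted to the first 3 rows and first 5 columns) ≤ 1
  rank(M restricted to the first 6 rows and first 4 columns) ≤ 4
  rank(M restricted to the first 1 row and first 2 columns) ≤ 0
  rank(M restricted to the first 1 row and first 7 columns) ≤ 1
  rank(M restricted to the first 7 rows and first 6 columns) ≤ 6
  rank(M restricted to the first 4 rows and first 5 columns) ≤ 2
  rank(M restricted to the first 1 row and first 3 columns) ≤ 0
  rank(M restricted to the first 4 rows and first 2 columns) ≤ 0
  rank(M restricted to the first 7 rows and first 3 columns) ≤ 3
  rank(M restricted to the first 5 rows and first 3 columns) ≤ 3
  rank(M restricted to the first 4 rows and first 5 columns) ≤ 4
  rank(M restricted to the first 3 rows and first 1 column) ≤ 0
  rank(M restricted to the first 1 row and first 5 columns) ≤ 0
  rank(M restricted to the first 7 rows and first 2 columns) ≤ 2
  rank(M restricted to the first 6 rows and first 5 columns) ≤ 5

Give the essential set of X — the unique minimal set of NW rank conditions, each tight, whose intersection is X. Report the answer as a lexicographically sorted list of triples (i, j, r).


The tightest implied rank at each (i,j), from the 22 conditions:

  i=1: 0, 0, 0, 0, 0, 1, 1
  i=2: 0, 0, 1, 1, 1, 2, 2
  i=3: 0, 0, 1, 1, 1, 2, 3
  i=4: 0, 0, 1, 2, 2, 3, 4
  i=5: 1, 1, 2, 3, 3, 4, 5
  i=6: 1, 2, 3, 4, 4, 5, 6
  i=7: 1, 2, 3, 4, 5, 6, 7

hence w(1..7) = (6, 3, 7, 4, 1, 2, 5).

D(w) has 13 cells with 3 SE-corners; essential set:

[(1, 5, 0), (3, 5, 1), (4, 2, 0)]


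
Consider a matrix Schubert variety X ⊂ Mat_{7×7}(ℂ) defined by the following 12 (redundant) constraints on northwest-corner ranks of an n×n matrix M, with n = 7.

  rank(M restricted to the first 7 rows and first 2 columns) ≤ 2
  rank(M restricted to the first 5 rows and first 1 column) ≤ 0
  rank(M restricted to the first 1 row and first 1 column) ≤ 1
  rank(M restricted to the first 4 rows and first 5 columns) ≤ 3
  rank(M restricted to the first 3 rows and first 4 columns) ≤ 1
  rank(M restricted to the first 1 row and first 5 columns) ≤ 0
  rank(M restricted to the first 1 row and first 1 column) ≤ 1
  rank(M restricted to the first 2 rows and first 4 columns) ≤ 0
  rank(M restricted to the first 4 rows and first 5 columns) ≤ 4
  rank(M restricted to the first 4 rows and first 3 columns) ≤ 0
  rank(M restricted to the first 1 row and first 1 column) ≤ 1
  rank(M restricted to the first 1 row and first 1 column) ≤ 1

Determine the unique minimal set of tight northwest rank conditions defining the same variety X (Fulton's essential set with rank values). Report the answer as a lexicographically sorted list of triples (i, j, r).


Propagating the 12 rank bounds to every northwest block:

  i=1: 0  0  0  0  0  1  1
  i=2: 0  0  0  0  1  2  2
  i=3: 0  0  0  1  2  3  3
  i=4: 0  0  0  1  2  3  4
  i=5: 0  1  1  2  3  4  5
  i=6: 1  2  2  3  4  5  6
  i=7: 1  2  3  4  5  6  7

second differences of R give the permutation w = (6, 5, 4, 7, 2, 1, 3).

Rothe diagram D(w) (16 cells), 4 SE-corners (essential conditions):

[(1, 5, 0), (2, 4, 0), (4, 3, 0), (5, 1, 0)]


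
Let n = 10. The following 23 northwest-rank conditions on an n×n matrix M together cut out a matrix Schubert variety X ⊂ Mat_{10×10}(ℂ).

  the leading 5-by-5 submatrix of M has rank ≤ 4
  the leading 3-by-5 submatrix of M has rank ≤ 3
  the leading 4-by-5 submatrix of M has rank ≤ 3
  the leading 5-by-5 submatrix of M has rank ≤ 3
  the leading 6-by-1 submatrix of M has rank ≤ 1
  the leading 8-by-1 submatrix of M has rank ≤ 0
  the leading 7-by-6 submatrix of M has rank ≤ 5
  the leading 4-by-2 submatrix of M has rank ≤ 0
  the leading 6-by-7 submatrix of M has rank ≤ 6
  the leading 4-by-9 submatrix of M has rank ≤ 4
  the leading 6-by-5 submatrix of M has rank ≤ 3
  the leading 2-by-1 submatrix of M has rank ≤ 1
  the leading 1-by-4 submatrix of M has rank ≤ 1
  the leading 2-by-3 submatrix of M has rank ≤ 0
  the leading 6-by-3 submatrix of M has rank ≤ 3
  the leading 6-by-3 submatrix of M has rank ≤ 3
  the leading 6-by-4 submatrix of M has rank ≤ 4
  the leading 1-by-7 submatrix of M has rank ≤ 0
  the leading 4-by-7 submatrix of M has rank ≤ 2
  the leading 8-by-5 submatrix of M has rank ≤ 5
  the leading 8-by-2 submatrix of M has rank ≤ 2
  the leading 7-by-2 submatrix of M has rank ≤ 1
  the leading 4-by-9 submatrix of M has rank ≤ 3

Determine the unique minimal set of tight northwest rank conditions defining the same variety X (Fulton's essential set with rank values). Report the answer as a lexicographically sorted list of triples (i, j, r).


Propagating the 23 rank bounds to every northwest block:

  i=1: 0 0 0 0 0 0 0 1 1 1
  i=2: 0 0 0 1 1 1 1 2 2 2
  i=3: 0 0 1 2 2 2 2 3 3 3
  i=4: 0 0 1 2 2 2 2 3 3 4
  i=5: 0 1 2 3 3 3 3 4 4 5
  i=6: 0 1 2 3 3 4 4 5 5 6
  i=7: 0 1 2 3 4 5 5 6 6 7
  i=8: 0 1 2 3 4 5 6 7 7 8
  i=9: 1 2 3 4 5 6 7 8 8 9
  i=10: 1 2 3 4 5 6 7 8 9 10

second differences of R give the permutation w = (8, 4, 3, 10, 2, 6, 5, 7, 1, 9).

7 SE-corners of the 23-cell Rothe diagram give Ess(w):

[(1, 7, 0), (2, 3, 0), (4, 2, 0), (4, 7, 2), (4, 9, 3), (6, 5, 3), (8, 1, 0)]
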